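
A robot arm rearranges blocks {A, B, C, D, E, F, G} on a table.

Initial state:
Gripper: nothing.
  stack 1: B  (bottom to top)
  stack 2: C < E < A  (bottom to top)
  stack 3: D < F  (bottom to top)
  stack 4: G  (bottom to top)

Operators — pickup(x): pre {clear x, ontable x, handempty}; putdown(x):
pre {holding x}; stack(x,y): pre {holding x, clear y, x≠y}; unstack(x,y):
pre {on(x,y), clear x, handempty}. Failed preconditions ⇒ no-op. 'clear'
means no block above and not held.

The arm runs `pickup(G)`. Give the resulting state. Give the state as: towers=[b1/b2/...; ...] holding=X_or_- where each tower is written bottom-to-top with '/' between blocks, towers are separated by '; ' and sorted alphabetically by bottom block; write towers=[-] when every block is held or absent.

towers=[B; C/E/A; D/F] holding=G

before: towers=[B; C/E/A; D/F; G] holding=-
pre[pickup(G)]: clear(G) ok, ontable(G) ok, handempty ok
all met → apply pickup(G)
after:  towers=[B; C/E/A; D/F] holding=G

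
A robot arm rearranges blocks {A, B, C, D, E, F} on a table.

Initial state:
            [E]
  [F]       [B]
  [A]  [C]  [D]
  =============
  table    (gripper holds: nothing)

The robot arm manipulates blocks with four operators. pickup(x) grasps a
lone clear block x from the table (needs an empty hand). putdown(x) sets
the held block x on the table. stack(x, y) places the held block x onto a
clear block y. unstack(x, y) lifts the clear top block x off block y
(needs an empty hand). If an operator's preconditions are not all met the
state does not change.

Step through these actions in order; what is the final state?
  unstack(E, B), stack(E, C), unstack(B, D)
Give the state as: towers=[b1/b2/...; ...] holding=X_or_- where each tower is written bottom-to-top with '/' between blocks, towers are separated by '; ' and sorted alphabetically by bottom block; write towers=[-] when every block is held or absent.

towers=[A/F; C/E; D] holding=B

step 1 (unstack(E, B)): towers=[A/F; C; D/B] holding=E
step 2 (stack(E, C)): towers=[A/F; C/E; D/B] holding=-
step 3 (unstack(B, D)): towers=[A/F; C/E; D] holding=B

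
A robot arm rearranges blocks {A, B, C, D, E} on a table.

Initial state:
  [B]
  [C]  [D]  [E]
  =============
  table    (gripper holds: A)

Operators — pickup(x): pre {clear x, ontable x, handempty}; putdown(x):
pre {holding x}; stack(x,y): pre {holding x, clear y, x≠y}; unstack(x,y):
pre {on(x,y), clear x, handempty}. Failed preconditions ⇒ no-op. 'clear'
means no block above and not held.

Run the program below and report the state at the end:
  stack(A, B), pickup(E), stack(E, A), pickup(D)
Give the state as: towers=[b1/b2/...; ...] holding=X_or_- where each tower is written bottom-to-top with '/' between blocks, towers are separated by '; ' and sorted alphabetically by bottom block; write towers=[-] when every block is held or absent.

step 1 (stack(A, B)): towers=[C/B/A; D; E] holding=-
step 2 (pickup(E)): towers=[C/B/A; D] holding=E
step 3 (stack(E, A)): towers=[C/B/A/E; D] holding=-
step 4 (pickup(D)): towers=[C/B/A/E] holding=D

towers=[C/B/A/E] holding=D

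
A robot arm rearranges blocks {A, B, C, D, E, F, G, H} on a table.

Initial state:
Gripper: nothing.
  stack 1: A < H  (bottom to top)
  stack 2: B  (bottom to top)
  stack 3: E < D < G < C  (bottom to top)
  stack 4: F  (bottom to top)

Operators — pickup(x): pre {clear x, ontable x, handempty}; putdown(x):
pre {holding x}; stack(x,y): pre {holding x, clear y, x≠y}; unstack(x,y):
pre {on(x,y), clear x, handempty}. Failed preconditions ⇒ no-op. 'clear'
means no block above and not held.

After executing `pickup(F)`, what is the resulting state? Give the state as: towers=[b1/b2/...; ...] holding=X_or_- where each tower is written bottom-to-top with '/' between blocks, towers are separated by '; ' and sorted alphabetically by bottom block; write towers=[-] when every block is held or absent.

before: towers=[A/H; B; E/D/G/C; F] holding=-
pre[pickup(F)]: clear(F) yes, ontable(F) yes, handempty yes
all met → apply pickup(F)
after:  towers=[A/H; B; E/D/G/C] holding=F

towers=[A/H; B; E/D/G/C] holding=F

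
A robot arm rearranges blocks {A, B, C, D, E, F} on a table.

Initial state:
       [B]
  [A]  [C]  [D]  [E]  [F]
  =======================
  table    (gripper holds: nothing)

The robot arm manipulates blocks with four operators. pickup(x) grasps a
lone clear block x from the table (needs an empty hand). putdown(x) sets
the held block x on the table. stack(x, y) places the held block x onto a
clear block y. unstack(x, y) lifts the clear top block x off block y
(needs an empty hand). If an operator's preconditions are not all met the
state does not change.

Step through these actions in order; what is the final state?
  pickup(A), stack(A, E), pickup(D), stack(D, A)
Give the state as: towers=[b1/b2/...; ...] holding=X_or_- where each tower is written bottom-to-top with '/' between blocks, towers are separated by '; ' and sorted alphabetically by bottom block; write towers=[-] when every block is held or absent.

towers=[C/B; E/A/D; F] holding=-

step 1 (pickup(A)): towers=[C/B; D; E; F] holding=A
step 2 (stack(A, E)): towers=[C/B; D; E/A; F] holding=-
step 3 (pickup(D)): towers=[C/B; E/A; F] holding=D
step 4 (stack(D, A)): towers=[C/B; E/A/D; F] holding=-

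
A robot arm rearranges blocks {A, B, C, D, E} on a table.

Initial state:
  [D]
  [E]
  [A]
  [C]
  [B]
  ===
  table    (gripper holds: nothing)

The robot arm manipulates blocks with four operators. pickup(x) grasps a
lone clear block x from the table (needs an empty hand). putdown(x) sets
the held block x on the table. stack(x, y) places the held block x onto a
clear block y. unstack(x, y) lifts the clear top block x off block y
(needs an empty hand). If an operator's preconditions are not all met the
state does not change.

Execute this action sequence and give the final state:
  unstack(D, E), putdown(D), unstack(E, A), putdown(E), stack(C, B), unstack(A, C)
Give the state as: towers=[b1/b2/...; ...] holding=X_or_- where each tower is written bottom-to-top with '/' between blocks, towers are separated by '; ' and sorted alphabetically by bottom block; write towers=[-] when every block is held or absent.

towers=[B/C; D; E] holding=A

step 1 (unstack(D, E)): towers=[B/C/A/E] holding=D
step 2 (putdown(D)): towers=[B/C/A/E; D] holding=-
step 3 (unstack(E, A)): towers=[B/C/A; D] holding=E
step 4 (putdown(E)): towers=[B/C/A; D; E] holding=-
step 5 (stack(C, B)) [no-op]: towers=[B/C/A; D; E] holding=-
step 6 (unstack(A, C)): towers=[B/C; D; E] holding=A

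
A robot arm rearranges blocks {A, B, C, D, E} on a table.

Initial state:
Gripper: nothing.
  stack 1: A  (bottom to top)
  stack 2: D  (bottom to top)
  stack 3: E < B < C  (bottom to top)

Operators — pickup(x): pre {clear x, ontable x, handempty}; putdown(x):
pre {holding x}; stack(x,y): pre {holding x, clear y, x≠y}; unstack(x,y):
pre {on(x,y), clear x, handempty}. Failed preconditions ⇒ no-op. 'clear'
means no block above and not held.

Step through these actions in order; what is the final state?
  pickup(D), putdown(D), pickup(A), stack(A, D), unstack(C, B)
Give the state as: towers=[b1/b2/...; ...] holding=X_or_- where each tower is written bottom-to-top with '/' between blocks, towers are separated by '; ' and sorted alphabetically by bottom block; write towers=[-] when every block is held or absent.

step 1 (pickup(D)): towers=[A; E/B/C] holding=D
step 2 (putdown(D)): towers=[A; D; E/B/C] holding=-
step 3 (pickup(A)): towers=[D; E/B/C] holding=A
step 4 (stack(A, D)): towers=[D/A; E/B/C] holding=-
step 5 (unstack(C, B)): towers=[D/A; E/B] holding=C

towers=[D/A; E/B] holding=C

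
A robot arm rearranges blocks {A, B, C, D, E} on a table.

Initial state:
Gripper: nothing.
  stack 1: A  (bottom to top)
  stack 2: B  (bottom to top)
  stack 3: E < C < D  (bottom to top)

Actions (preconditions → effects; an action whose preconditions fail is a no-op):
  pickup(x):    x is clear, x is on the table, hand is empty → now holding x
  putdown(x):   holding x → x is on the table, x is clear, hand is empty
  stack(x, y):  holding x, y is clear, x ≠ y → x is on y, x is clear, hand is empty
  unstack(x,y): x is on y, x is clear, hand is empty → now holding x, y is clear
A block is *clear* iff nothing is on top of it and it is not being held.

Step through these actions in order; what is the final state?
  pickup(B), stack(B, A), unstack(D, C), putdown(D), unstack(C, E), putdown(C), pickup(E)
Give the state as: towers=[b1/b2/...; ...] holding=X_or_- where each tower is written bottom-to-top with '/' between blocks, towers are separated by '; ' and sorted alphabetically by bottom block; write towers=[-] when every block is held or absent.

step 1 (pickup(B)): towers=[A; E/C/D] holding=B
step 2 (stack(B, A)): towers=[A/B; E/C/D] holding=-
step 3 (unstack(D, C)): towers=[A/B; E/C] holding=D
step 4 (putdown(D)): towers=[A/B; D; E/C] holding=-
step 5 (unstack(C, E)): towers=[A/B; D; E] holding=C
step 6 (putdown(C)): towers=[A/B; C; D; E] holding=-
step 7 (pickup(E)): towers=[A/B; C; D] holding=E

towers=[A/B; C; D] holding=E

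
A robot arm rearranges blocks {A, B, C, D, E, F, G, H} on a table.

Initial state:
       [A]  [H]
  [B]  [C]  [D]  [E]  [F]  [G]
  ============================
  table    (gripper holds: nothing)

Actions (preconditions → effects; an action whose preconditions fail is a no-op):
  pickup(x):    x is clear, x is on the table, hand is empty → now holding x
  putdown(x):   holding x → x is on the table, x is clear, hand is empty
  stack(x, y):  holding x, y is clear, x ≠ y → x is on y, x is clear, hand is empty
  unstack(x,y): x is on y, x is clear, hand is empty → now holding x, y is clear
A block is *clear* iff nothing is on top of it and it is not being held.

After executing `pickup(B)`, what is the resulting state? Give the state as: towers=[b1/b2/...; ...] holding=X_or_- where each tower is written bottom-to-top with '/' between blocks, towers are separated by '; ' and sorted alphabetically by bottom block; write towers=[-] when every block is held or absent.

towers=[C/A; D/H; E; F; G] holding=B

before: towers=[B; C/A; D/H; E; F; G] holding=-
pre[pickup(B)]: clear(B) ✓, ontable(B) ✓, handempty ✓
all met → apply pickup(B)
after:  towers=[C/A; D/H; E; F; G] holding=B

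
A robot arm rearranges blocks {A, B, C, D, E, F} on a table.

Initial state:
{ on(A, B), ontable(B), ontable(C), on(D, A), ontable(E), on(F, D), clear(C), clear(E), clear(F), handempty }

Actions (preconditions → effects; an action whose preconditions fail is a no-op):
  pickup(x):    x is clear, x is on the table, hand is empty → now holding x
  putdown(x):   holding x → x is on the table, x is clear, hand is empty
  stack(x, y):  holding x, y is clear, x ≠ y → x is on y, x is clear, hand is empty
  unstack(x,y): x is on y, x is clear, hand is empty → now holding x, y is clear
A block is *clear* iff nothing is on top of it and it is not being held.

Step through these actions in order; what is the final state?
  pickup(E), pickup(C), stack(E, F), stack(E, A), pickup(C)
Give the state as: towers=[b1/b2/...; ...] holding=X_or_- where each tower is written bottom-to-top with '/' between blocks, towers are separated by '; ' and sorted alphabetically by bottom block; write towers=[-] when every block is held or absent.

towers=[B/A/D/F/E] holding=C

step 1 (pickup(E)): towers=[B/A/D/F; C] holding=E
step 2 (pickup(C)) [no-op]: towers=[B/A/D/F; C] holding=E
step 3 (stack(E, F)): towers=[B/A/D/F/E; C] holding=-
step 4 (stack(E, A)) [no-op]: towers=[B/A/D/F/E; C] holding=-
step 5 (pickup(C)): towers=[B/A/D/F/E] holding=C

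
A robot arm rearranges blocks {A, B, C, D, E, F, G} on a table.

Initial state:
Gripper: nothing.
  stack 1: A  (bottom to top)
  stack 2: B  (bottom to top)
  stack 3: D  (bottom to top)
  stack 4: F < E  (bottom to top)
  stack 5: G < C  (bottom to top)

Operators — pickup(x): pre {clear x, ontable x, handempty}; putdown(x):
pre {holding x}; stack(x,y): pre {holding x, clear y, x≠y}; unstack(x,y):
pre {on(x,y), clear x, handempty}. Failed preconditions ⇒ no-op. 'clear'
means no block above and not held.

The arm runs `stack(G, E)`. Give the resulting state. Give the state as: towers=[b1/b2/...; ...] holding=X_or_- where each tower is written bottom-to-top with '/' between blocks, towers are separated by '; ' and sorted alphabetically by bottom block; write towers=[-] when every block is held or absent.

before: towers=[A; B; D; F/E; G/C] holding=-
pre[stack(G, E)]: holding(G) no, clear(E) yes, G≠E yes
holding(G) unmet → stack(G, E) is a no-op
after:  towers=[A; B; D; F/E; G/C] holding=-

towers=[A; B; D; F/E; G/C] holding=-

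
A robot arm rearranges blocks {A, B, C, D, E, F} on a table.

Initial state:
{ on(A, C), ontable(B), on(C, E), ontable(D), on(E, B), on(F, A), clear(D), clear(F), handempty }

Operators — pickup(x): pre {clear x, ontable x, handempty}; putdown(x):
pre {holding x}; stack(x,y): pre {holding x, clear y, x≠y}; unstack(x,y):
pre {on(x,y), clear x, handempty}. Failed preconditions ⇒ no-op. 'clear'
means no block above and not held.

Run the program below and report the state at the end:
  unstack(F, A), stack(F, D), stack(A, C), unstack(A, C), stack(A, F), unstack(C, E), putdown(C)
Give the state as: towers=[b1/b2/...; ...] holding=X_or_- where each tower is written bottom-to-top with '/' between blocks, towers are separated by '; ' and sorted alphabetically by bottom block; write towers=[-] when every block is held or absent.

step 1 (unstack(F, A)): towers=[B/E/C/A; D] holding=F
step 2 (stack(F, D)): towers=[B/E/C/A; D/F] holding=-
step 3 (stack(A, C)) [no-op]: towers=[B/E/C/A; D/F] holding=-
step 4 (unstack(A, C)): towers=[B/E/C; D/F] holding=A
step 5 (stack(A, F)): towers=[B/E/C; D/F/A] holding=-
step 6 (unstack(C, E)): towers=[B/E; D/F/A] holding=C
step 7 (putdown(C)): towers=[B/E; C; D/F/A] holding=-

towers=[B/E; C; D/F/A] holding=-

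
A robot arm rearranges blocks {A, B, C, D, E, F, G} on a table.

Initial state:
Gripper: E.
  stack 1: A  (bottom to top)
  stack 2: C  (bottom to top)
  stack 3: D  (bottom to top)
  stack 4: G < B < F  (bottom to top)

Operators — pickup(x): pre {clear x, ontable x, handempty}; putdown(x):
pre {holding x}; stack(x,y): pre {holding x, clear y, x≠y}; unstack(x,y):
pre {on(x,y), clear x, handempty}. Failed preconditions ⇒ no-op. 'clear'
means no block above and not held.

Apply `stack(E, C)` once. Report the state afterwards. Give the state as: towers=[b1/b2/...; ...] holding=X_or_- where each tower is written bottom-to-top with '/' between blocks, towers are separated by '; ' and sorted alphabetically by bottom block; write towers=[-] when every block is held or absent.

before: towers=[A; C; D; G/B/F] holding=E
pre[stack(E, C)]: holding(E) ✓, clear(C) ✓, E≠C ✓
all met → apply stack(E, C)
after:  towers=[A; C/E; D; G/B/F] holding=-

towers=[A; C/E; D; G/B/F] holding=-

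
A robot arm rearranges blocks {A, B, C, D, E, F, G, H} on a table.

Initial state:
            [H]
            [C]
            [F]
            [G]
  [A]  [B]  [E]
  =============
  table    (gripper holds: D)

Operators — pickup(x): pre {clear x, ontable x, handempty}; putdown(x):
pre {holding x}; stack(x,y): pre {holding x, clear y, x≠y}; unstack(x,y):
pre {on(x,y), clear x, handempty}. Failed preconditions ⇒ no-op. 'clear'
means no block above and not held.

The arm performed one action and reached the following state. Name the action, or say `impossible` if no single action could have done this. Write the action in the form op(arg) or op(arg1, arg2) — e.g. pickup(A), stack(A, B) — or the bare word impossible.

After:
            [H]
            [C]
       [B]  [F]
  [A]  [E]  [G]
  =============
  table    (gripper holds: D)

impossible

target: towers=[A; E/B; G/F/C/H] holding=D
        putdown(D) → towers=[A; B; D; E/G/F/C/H] holding=-
       stack(D, A) → towers=[A/D; B; E/G/F/C/H] holding=-
       stack(D, H) → towers=[A; B; E/G/F/C/H/D] holding=-
       stack(D, B) → towers=[A; B/D; E/G/F/C/H] holding=-
none of the 4 applicable actions match → impossible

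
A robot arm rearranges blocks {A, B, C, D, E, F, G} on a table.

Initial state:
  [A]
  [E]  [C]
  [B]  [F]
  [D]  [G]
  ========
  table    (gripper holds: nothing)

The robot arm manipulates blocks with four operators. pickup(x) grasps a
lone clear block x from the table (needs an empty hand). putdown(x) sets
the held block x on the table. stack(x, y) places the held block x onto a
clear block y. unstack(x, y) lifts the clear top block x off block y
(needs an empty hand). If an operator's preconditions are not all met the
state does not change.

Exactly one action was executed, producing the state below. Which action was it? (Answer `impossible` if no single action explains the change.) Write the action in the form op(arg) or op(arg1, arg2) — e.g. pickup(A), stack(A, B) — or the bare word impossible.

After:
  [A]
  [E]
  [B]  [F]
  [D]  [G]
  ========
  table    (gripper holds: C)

target: towers=[D/B/E/A; G/F] holding=C
     unstack(A, E) → towers=[D/B/E; G/F/C] holding=A
     unstack(C, F) → towers=[D/B/E/A; G/F] holding=C  ← match

unstack(C, F)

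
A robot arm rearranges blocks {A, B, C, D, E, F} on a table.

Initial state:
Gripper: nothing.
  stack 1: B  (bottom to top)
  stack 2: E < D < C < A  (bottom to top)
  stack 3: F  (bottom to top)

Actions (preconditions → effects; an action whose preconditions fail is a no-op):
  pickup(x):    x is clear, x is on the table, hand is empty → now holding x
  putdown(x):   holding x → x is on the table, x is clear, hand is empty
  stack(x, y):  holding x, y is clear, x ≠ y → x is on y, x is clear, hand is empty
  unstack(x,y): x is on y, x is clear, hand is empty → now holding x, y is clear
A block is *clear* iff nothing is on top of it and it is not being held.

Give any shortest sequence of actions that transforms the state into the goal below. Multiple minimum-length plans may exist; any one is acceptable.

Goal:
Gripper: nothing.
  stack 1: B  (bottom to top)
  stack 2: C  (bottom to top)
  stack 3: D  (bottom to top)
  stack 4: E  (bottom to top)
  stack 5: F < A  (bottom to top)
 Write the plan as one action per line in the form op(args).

unstack(A, C)
stack(A, F)
unstack(C, D)
putdown(C)
unstack(D, E)
putdown(D)

step 1 (unstack(A, C)): towers=[B; E/D/C; F] holding=A
step 2 (stack(A, F)): towers=[B; E/D/C; F/A] holding=-
step 3 (unstack(C, D)): towers=[B; E/D; F/A] holding=C
step 4 (putdown(C)): towers=[B; C; E/D; F/A] holding=-
step 5 (unstack(D, E)): towers=[B; C; E; F/A] holding=D
step 6 (putdown(D)): towers=[B; C; D; E; F/A] holding=-
goal check: towers=[B; C; D; E; F/A] holding=- — reached (length 6, optimal by BFS)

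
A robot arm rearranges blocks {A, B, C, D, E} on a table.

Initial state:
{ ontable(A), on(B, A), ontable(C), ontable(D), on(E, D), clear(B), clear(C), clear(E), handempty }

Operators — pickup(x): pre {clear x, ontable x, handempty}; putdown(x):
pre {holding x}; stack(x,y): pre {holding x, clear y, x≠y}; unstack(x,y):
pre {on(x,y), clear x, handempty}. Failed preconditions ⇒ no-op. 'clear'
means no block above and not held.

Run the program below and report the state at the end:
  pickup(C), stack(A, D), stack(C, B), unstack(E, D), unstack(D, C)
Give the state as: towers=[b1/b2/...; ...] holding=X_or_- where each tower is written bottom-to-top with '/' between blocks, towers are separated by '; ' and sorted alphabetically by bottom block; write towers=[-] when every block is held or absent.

step 1 (pickup(C)): towers=[A/B; D/E] holding=C
step 2 (stack(A, D)) [no-op]: towers=[A/B; D/E] holding=C
step 3 (stack(C, B)): towers=[A/B/C; D/E] holding=-
step 4 (unstack(E, D)): towers=[A/B/C; D] holding=E
step 5 (unstack(D, C)) [no-op]: towers=[A/B/C; D] holding=E

towers=[A/B/C; D] holding=E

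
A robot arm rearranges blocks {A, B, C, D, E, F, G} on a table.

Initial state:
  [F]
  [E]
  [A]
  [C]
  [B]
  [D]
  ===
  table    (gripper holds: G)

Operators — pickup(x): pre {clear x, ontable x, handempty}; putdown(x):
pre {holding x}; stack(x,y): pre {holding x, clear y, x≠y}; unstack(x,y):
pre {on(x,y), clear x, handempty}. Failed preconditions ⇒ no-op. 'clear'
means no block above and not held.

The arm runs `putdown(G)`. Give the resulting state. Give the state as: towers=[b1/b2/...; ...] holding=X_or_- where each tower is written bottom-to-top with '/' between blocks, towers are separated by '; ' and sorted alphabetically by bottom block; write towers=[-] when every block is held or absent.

before: towers=[D/B/C/A/E/F] holding=G
pre[putdown(G)]: holding(G) ✓
all met → apply putdown(G)
after:  towers=[D/B/C/A/E/F; G] holding=-

towers=[D/B/C/A/E/F; G] holding=-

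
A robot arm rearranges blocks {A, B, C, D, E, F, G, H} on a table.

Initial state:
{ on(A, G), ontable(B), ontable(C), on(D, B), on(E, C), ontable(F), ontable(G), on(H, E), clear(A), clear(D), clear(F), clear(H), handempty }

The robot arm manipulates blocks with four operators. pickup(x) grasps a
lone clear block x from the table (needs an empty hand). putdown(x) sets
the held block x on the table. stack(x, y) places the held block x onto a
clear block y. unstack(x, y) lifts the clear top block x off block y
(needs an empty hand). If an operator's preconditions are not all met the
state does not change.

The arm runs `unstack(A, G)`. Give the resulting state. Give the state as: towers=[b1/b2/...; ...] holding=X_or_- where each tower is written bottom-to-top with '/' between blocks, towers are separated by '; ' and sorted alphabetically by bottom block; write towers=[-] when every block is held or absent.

towers=[B/D; C/E/H; F; G] holding=A

before: towers=[B/D; C/E/H; F; G/A] holding=-
pre[unstack(A, G)]: on(A,G) yes, clear(A) yes, handempty yes
all met → apply unstack(A, G)
after:  towers=[B/D; C/E/H; F; G] holding=A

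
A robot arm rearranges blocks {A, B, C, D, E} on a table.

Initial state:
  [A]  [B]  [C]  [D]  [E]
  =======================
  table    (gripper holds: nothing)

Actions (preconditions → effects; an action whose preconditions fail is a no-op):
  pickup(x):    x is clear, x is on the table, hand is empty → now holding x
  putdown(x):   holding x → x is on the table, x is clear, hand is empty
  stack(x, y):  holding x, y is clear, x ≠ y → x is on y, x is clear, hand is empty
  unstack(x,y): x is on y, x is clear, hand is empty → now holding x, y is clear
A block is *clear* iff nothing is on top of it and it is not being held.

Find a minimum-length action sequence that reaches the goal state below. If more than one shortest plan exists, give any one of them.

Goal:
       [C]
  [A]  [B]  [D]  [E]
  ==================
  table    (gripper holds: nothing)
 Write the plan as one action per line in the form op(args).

step 1 (pickup(C)): towers=[A; B; D; E] holding=C
step 2 (stack(C, B)): towers=[A; B/C; D; E] holding=-
goal check: towers=[A; B/C; D; E] holding=- — reached (length 2, optimal by BFS)

pickup(C)
stack(C, B)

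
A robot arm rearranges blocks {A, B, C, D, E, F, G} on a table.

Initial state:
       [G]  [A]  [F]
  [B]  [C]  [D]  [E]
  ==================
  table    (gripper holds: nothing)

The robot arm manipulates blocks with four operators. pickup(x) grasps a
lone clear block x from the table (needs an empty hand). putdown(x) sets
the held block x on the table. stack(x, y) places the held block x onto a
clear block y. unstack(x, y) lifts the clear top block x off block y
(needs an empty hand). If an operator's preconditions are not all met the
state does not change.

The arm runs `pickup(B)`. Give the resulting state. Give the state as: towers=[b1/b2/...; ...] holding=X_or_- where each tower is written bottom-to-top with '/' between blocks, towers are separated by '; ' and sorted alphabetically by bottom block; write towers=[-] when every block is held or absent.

towers=[C/G; D/A; E/F] holding=B

before: towers=[B; C/G; D/A; E/F] holding=-
pre[pickup(B)]: clear(B) ok, ontable(B) ok, handempty ok
all met → apply pickup(B)
after:  towers=[C/G; D/A; E/F] holding=B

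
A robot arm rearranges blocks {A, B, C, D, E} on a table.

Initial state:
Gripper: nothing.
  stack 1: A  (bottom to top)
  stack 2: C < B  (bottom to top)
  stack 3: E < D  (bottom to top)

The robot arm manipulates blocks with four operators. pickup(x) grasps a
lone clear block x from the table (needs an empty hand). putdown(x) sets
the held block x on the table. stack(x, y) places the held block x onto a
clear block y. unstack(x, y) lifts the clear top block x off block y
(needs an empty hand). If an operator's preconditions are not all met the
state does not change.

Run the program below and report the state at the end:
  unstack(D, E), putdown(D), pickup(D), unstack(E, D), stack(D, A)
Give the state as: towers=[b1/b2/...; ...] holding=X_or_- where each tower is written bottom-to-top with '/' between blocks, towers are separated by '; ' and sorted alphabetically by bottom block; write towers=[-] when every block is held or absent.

towers=[A/D; C/B; E] holding=-

step 1 (unstack(D, E)): towers=[A; C/B; E] holding=D
step 2 (putdown(D)): towers=[A; C/B; D; E] holding=-
step 3 (pickup(D)): towers=[A; C/B; E] holding=D
step 4 (unstack(E, D)) [no-op]: towers=[A; C/B; E] holding=D
step 5 (stack(D, A)): towers=[A/D; C/B; E] holding=-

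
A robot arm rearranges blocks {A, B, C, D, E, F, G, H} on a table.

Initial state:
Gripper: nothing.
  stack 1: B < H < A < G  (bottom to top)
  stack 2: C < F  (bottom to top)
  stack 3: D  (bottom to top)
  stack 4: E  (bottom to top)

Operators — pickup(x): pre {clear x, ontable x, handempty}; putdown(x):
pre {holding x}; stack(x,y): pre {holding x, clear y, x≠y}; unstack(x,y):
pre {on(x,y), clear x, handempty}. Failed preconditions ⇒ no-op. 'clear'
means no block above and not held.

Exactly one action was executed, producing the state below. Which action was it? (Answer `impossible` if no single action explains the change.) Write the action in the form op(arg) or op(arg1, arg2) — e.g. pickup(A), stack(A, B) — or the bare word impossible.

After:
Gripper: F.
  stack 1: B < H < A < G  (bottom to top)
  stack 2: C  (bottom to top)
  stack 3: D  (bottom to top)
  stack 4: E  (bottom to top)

unstack(F, C)

target: towers=[B/H/A/G; C; D; E] holding=F
     unstack(G, A) → towers=[B/H/A; C/F; D; E] holding=G
         pickup(E) → towers=[B/H/A/G; C/F; D] holding=E
     unstack(F, C) → towers=[B/H/A/G; C; D; E] holding=F  ← match
         pickup(D) → towers=[B/H/A/G; C/F; E] holding=D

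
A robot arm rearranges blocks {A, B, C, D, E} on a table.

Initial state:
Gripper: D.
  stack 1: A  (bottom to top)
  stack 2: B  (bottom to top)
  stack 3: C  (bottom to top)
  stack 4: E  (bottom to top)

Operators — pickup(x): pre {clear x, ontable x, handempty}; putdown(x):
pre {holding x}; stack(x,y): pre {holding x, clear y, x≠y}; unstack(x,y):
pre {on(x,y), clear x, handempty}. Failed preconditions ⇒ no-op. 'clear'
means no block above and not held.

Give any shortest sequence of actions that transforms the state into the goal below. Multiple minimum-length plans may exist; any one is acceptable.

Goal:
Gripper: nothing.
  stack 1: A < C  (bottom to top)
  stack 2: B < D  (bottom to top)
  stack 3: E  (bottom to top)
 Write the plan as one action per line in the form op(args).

step 1 (stack(D, B)): towers=[A; B/D; C; E] holding=-
step 2 (pickup(C)): towers=[A; B/D; E] holding=C
step 3 (stack(C, A)): towers=[A/C; B/D; E] holding=-
goal check: towers=[A/C; B/D; E] holding=- — reached (length 3, optimal by BFS)

stack(D, B)
pickup(C)
stack(C, A)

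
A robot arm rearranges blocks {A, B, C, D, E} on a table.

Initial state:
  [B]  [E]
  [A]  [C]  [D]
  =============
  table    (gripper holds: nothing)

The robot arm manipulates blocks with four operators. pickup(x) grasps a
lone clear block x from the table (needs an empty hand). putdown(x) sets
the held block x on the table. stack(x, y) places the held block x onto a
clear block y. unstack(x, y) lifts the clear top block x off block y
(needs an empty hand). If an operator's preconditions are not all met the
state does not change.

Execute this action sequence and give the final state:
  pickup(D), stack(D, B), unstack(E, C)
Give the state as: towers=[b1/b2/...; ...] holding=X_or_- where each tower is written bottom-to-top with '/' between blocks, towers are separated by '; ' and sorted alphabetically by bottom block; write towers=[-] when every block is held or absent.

towers=[A/B/D; C] holding=E

step 1 (pickup(D)): towers=[A/B; C/E] holding=D
step 2 (stack(D, B)): towers=[A/B/D; C/E] holding=-
step 3 (unstack(E, C)): towers=[A/B/D; C] holding=E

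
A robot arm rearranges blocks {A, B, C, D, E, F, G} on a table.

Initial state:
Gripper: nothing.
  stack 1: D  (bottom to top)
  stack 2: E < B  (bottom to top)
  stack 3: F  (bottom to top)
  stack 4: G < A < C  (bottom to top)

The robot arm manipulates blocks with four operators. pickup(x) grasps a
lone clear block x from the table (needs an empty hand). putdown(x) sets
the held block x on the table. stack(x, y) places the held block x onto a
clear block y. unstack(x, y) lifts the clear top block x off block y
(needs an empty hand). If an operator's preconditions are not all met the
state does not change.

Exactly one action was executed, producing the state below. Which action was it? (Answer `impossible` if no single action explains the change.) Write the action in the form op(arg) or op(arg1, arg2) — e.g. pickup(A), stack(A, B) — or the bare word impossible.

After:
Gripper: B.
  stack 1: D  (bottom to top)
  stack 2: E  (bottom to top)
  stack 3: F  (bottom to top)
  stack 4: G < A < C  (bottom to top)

target: towers=[D; E; F; G/A/C] holding=B
     unstack(B, E) → towers=[D; E; F; G/A/C] holding=B  ← match
         pickup(F) → towers=[D; E/B; G/A/C] holding=F
         pickup(D) → towers=[E/B; F; G/A/C] holding=D
     unstack(C, A) → towers=[D; E/B; F; G/A] holding=C

unstack(B, E)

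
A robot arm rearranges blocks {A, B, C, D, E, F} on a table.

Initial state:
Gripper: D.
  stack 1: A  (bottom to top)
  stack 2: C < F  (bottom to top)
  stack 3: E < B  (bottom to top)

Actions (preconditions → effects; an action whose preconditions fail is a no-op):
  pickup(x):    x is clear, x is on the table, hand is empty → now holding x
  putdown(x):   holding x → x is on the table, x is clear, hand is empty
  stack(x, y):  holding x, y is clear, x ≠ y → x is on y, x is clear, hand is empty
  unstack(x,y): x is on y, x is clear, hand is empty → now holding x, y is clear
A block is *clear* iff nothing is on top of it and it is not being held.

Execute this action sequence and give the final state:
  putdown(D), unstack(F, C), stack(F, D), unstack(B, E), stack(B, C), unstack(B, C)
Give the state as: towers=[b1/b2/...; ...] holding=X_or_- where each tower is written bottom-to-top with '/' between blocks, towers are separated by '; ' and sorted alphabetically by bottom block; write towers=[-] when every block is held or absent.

towers=[A; C; D/F; E] holding=B

step 1 (putdown(D)): towers=[A; C/F; D; E/B] holding=-
step 2 (unstack(F, C)): towers=[A; C; D; E/B] holding=F
step 3 (stack(F, D)): towers=[A; C; D/F; E/B] holding=-
step 4 (unstack(B, E)): towers=[A; C; D/F; E] holding=B
step 5 (stack(B, C)): towers=[A; C/B; D/F; E] holding=-
step 6 (unstack(B, C)): towers=[A; C; D/F; E] holding=B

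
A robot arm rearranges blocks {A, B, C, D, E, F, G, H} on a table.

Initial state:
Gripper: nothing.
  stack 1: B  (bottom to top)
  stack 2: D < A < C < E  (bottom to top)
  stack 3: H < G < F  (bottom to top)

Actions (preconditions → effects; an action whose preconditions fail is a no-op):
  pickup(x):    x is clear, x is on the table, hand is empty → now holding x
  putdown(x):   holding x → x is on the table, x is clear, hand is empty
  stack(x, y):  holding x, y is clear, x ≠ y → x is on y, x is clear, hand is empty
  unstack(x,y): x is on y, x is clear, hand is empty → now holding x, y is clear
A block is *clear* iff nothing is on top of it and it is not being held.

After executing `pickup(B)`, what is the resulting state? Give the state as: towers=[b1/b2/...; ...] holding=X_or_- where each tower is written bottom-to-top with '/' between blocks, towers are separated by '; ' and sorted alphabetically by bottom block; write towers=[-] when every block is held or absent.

towers=[D/A/C/E; H/G/F] holding=B

before: towers=[B; D/A/C/E; H/G/F] holding=-
pre[pickup(B)]: clear(B) ok, ontable(B) ok, handempty ok
all met → apply pickup(B)
after:  towers=[D/A/C/E; H/G/F] holding=B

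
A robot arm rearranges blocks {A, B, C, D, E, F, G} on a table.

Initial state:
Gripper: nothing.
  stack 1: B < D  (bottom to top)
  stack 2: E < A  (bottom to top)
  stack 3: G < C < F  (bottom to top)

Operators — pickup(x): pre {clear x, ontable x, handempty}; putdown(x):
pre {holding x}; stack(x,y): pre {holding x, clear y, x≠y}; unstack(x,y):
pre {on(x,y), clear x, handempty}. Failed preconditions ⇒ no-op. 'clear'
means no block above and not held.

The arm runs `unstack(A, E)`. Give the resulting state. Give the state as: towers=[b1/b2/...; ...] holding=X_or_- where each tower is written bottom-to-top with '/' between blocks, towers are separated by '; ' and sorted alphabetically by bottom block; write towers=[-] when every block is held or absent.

towers=[B/D; E; G/C/F] holding=A

before: towers=[B/D; E/A; G/C/F] holding=-
pre[unstack(A, E)]: on(A,E) ✓, clear(A) ✓, handempty ✓
all met → apply unstack(A, E)
after:  towers=[B/D; E; G/C/F] holding=A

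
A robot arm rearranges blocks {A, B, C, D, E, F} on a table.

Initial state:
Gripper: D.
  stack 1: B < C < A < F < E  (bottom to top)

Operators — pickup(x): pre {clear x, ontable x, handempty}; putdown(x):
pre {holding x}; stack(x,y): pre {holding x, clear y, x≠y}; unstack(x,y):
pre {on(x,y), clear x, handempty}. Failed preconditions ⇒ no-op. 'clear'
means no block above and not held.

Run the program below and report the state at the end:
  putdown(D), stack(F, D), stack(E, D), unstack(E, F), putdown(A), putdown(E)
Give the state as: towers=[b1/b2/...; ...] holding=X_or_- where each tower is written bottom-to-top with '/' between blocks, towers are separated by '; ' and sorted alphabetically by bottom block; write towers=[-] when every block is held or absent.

towers=[B/C/A/F; D; E] holding=-

step 1 (putdown(D)): towers=[B/C/A/F/E; D] holding=-
step 2 (stack(F, D)) [no-op]: towers=[B/C/A/F/E; D] holding=-
step 3 (stack(E, D)) [no-op]: towers=[B/C/A/F/E; D] holding=-
step 4 (unstack(E, F)): towers=[B/C/A/F; D] holding=E
step 5 (putdown(A)) [no-op]: towers=[B/C/A/F; D] holding=E
step 6 (putdown(E)): towers=[B/C/A/F; D; E] holding=-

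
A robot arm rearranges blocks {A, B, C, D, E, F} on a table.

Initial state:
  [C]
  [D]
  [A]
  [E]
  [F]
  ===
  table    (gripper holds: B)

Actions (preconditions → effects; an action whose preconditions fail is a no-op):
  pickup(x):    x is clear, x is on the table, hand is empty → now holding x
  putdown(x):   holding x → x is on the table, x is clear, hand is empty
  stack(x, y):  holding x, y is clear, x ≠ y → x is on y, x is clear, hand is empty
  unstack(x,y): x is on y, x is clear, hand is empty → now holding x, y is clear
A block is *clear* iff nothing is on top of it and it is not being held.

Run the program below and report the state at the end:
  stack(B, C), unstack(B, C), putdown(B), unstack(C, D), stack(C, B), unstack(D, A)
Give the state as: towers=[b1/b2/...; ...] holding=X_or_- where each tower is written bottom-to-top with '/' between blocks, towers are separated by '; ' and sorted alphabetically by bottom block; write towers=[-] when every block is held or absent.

step 1 (stack(B, C)): towers=[F/E/A/D/C/B] holding=-
step 2 (unstack(B, C)): towers=[F/E/A/D/C] holding=B
step 3 (putdown(B)): towers=[B; F/E/A/D/C] holding=-
step 4 (unstack(C, D)): towers=[B; F/E/A/D] holding=C
step 5 (stack(C, B)): towers=[B/C; F/E/A/D] holding=-
step 6 (unstack(D, A)): towers=[B/C; F/E/A] holding=D

towers=[B/C; F/E/A] holding=D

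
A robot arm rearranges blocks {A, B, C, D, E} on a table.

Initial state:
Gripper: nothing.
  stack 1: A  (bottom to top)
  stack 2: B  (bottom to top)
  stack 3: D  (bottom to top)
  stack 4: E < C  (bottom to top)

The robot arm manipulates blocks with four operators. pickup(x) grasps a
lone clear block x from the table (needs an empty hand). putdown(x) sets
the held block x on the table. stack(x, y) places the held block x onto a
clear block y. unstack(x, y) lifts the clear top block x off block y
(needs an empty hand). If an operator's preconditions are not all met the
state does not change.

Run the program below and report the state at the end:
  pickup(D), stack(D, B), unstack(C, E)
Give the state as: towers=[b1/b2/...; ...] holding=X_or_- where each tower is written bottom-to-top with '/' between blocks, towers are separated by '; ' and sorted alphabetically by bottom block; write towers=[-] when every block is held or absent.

towers=[A; B/D; E] holding=C

step 1 (pickup(D)): towers=[A; B; E/C] holding=D
step 2 (stack(D, B)): towers=[A; B/D; E/C] holding=-
step 3 (unstack(C, E)): towers=[A; B/D; E] holding=C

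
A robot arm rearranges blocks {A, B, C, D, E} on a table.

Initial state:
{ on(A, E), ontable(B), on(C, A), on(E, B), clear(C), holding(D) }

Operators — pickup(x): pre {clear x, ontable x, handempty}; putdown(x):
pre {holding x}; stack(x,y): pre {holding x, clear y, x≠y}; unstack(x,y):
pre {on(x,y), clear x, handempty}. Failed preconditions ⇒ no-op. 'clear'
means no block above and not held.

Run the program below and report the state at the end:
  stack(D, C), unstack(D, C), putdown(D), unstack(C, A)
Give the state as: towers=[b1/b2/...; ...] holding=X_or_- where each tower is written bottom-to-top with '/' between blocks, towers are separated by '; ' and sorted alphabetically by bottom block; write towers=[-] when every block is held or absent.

towers=[B/E/A; D] holding=C

step 1 (stack(D, C)): towers=[B/E/A/C/D] holding=-
step 2 (unstack(D, C)): towers=[B/E/A/C] holding=D
step 3 (putdown(D)): towers=[B/E/A/C; D] holding=-
step 4 (unstack(C, A)): towers=[B/E/A; D] holding=C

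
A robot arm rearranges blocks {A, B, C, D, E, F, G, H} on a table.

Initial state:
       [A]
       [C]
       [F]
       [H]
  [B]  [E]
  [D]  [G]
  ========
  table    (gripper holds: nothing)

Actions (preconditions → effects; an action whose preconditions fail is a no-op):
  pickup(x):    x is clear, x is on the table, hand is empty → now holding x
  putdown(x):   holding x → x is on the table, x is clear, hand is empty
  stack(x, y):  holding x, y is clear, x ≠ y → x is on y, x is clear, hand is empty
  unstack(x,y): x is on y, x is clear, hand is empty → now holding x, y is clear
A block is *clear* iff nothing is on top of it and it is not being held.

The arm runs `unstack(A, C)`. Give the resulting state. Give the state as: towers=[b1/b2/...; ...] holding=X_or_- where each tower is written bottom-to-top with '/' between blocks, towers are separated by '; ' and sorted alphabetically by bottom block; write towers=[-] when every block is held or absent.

before: towers=[D/B; G/E/H/F/C/A] holding=-
pre[unstack(A, C)]: on(A,C) ✓, clear(A) ✓, handempty ✓
all met → apply unstack(A, C)
after:  towers=[D/B; G/E/H/F/C] holding=A

towers=[D/B; G/E/H/F/C] holding=A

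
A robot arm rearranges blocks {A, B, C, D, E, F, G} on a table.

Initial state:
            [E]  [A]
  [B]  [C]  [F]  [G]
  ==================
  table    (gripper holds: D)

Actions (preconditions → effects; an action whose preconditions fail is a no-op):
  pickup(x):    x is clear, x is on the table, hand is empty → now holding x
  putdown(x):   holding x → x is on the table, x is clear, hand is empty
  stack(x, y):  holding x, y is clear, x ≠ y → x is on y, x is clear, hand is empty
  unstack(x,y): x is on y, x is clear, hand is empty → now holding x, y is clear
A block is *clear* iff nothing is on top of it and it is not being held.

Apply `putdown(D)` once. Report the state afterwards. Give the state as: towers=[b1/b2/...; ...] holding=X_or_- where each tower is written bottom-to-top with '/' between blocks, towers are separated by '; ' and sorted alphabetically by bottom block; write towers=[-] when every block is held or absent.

before: towers=[B; C; F/E; G/A] holding=D
pre[putdown(D)]: holding(D) ok
all met → apply putdown(D)
after:  towers=[B; C; D; F/E; G/A] holding=-

towers=[B; C; D; F/E; G/A] holding=-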